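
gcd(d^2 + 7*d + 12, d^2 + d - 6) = d + 3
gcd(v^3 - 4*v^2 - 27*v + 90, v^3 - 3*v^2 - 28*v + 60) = v^2 - v - 30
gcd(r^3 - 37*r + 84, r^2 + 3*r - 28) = r^2 + 3*r - 28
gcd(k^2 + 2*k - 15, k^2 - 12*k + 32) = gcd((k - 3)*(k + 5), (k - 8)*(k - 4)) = 1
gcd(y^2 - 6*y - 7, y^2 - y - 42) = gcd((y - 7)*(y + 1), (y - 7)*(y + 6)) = y - 7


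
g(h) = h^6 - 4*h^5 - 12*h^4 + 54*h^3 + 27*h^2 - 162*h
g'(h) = 6*h^5 - 20*h^4 - 48*h^3 + 162*h^2 + 54*h - 162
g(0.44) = -61.96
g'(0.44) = -111.62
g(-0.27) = 44.59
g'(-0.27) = -163.94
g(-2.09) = -22.57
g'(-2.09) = 250.11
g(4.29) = 422.28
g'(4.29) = 1205.55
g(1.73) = -62.52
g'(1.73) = 81.57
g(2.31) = -17.37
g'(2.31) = 60.69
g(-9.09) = 693595.57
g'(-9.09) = -460129.43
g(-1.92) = 19.76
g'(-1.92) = 242.91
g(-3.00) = 0.00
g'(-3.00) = -648.00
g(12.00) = 1837080.00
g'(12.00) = 1019142.00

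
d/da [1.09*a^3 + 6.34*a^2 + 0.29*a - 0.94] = 3.27*a^2 + 12.68*a + 0.29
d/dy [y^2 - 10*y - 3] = 2*y - 10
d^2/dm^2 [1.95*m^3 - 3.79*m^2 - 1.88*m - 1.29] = 11.7*m - 7.58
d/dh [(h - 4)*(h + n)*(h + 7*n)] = 3*h^2 + 16*h*n - 8*h + 7*n^2 - 32*n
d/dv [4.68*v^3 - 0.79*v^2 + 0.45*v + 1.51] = 14.04*v^2 - 1.58*v + 0.45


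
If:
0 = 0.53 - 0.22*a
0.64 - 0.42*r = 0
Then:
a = 2.41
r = 1.52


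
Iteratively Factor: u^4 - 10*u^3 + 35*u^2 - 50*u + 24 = (u - 1)*(u^3 - 9*u^2 + 26*u - 24) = (u - 2)*(u - 1)*(u^2 - 7*u + 12) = (u - 3)*(u - 2)*(u - 1)*(u - 4)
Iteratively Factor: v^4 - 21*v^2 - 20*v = (v + 4)*(v^3 - 4*v^2 - 5*v) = (v + 1)*(v + 4)*(v^2 - 5*v) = v*(v + 1)*(v + 4)*(v - 5)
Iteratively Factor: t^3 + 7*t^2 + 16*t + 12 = (t + 2)*(t^2 + 5*t + 6) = (t + 2)*(t + 3)*(t + 2)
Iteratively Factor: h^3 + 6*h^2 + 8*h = (h + 4)*(h^2 + 2*h) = (h + 2)*(h + 4)*(h)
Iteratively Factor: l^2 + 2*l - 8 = (l + 4)*(l - 2)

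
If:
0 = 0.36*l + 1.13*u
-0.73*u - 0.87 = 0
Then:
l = 3.74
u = -1.19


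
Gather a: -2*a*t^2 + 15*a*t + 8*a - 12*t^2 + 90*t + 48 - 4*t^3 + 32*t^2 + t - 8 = a*(-2*t^2 + 15*t + 8) - 4*t^3 + 20*t^2 + 91*t + 40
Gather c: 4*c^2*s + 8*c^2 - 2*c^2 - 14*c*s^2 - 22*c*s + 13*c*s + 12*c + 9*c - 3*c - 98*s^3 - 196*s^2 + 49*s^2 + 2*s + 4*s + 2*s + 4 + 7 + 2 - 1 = c^2*(4*s + 6) + c*(-14*s^2 - 9*s + 18) - 98*s^3 - 147*s^2 + 8*s + 12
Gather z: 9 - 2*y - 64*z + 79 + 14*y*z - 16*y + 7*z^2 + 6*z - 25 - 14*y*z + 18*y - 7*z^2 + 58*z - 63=0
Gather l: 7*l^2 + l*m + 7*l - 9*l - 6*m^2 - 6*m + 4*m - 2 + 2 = 7*l^2 + l*(m - 2) - 6*m^2 - 2*m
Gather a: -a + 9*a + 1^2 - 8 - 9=8*a - 16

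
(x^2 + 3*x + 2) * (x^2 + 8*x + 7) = x^4 + 11*x^3 + 33*x^2 + 37*x + 14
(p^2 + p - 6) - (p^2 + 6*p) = -5*p - 6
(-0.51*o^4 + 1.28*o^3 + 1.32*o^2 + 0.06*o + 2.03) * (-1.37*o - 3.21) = 0.6987*o^5 - 0.1165*o^4 - 5.9172*o^3 - 4.3194*o^2 - 2.9737*o - 6.5163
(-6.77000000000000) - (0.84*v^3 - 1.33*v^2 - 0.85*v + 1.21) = -0.84*v^3 + 1.33*v^2 + 0.85*v - 7.98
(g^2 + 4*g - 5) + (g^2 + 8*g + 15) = 2*g^2 + 12*g + 10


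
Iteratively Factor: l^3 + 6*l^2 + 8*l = (l + 2)*(l^2 + 4*l) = (l + 2)*(l + 4)*(l)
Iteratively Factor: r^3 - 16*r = (r)*(r^2 - 16) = r*(r - 4)*(r + 4)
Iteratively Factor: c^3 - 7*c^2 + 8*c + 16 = (c - 4)*(c^2 - 3*c - 4) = (c - 4)*(c + 1)*(c - 4)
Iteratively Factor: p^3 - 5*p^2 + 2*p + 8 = (p + 1)*(p^2 - 6*p + 8) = (p - 2)*(p + 1)*(p - 4)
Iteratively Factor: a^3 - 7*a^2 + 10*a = (a)*(a^2 - 7*a + 10) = a*(a - 2)*(a - 5)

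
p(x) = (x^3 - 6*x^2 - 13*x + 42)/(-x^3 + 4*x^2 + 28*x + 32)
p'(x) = (3*x^2 - 12*x - 13)/(-x^3 + 4*x^2 + 28*x + 32) + (3*x^2 - 8*x - 28)*(x^3 - 6*x^2 - 13*x + 42)/(-x^3 + 4*x^2 + 28*x + 32)^2 = 2*(-x^3 + 17*x^2 + 19*x - 398)/(x^5 - 10*x^4 - 20*x^3 + 200*x^2 + 640*x + 512)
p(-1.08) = 6.22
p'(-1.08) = -12.38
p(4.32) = -0.31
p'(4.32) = -0.05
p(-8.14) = -1.30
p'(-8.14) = -0.04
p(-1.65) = 36.06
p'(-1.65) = -189.64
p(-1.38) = 12.73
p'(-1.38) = -37.12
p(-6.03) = -1.39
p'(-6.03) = -0.05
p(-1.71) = 51.05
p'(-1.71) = -326.84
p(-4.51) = -1.44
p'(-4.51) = 0.04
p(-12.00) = -1.20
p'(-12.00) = -0.02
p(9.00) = -1.39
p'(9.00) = 0.63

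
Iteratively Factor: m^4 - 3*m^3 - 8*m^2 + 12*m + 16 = (m + 1)*(m^3 - 4*m^2 - 4*m + 16) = (m - 4)*(m + 1)*(m^2 - 4) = (m - 4)*(m + 1)*(m + 2)*(m - 2)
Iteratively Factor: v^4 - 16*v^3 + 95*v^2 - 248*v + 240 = (v - 5)*(v^3 - 11*v^2 + 40*v - 48) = (v - 5)*(v - 3)*(v^2 - 8*v + 16) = (v - 5)*(v - 4)*(v - 3)*(v - 4)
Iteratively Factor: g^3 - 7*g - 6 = (g + 2)*(g^2 - 2*g - 3) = (g - 3)*(g + 2)*(g + 1)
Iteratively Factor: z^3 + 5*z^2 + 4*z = (z + 4)*(z^2 + z) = (z + 1)*(z + 4)*(z)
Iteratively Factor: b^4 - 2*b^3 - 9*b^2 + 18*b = (b - 2)*(b^3 - 9*b) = (b - 3)*(b - 2)*(b^2 + 3*b) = b*(b - 3)*(b - 2)*(b + 3)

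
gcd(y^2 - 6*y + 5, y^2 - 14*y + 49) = 1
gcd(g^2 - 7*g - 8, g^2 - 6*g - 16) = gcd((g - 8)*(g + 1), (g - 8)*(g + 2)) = g - 8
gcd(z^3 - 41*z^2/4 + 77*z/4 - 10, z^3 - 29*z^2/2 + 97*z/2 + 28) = z - 8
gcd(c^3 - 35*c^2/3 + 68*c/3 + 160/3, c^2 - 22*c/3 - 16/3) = c - 8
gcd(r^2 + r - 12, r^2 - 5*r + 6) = r - 3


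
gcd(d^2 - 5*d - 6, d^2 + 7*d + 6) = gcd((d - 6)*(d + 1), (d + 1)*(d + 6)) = d + 1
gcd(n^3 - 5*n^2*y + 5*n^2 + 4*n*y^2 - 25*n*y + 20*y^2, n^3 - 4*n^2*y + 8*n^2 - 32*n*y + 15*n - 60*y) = -n^2 + 4*n*y - 5*n + 20*y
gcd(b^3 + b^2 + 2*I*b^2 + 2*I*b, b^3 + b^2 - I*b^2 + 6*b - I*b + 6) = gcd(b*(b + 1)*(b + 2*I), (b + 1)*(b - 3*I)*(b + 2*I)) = b^2 + b*(1 + 2*I) + 2*I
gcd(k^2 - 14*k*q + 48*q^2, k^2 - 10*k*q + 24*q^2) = -k + 6*q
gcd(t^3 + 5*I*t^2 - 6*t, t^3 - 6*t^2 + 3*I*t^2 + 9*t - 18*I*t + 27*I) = t + 3*I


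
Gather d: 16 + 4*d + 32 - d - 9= 3*d + 39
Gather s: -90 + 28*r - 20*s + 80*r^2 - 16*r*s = 80*r^2 + 28*r + s*(-16*r - 20) - 90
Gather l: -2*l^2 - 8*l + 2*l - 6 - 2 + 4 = -2*l^2 - 6*l - 4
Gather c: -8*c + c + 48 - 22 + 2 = 28 - 7*c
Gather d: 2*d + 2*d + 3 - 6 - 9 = 4*d - 12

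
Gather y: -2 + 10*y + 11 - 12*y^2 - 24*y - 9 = -12*y^2 - 14*y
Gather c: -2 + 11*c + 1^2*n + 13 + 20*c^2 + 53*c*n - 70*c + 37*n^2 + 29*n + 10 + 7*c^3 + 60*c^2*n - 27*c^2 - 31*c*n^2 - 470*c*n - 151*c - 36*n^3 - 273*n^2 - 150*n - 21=7*c^3 + c^2*(60*n - 7) + c*(-31*n^2 - 417*n - 210) - 36*n^3 - 236*n^2 - 120*n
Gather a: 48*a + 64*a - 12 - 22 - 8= 112*a - 42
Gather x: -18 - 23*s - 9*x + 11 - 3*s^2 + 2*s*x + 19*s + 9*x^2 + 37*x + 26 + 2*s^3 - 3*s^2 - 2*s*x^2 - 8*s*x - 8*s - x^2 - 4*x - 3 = 2*s^3 - 6*s^2 - 12*s + x^2*(8 - 2*s) + x*(24 - 6*s) + 16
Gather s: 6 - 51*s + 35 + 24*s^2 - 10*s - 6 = 24*s^2 - 61*s + 35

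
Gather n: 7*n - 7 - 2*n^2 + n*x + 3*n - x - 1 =-2*n^2 + n*(x + 10) - x - 8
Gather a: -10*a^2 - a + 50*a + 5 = -10*a^2 + 49*a + 5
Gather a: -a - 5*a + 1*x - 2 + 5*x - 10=-6*a + 6*x - 12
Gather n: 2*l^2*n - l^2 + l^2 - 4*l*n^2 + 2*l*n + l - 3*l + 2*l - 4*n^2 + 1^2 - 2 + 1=n^2*(-4*l - 4) + n*(2*l^2 + 2*l)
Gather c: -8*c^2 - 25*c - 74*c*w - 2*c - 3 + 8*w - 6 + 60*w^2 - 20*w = -8*c^2 + c*(-74*w - 27) + 60*w^2 - 12*w - 9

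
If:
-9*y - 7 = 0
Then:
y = -7/9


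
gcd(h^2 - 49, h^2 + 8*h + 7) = h + 7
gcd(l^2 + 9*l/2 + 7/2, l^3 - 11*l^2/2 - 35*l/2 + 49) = l + 7/2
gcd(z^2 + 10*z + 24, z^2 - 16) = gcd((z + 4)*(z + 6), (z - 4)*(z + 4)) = z + 4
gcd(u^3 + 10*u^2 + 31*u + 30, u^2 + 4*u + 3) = u + 3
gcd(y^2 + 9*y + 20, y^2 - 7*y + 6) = 1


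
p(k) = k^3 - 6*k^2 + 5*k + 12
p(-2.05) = -32.08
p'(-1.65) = 32.97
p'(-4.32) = 112.83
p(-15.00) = -4788.00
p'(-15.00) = 860.00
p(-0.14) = 11.18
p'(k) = 3*k^2 - 12*k + 5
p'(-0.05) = 5.61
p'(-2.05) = 42.21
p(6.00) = 42.00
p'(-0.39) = 10.14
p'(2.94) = -4.35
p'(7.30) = 77.27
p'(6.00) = 41.00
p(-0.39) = 9.08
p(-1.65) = -17.08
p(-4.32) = -202.20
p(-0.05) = 11.73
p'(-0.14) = 6.74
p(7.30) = 117.78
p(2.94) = 0.25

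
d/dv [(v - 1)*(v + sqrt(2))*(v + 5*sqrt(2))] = 3*v^2 - 2*v + 12*sqrt(2)*v - 6*sqrt(2) + 10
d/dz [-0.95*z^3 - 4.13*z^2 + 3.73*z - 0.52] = -2.85*z^2 - 8.26*z + 3.73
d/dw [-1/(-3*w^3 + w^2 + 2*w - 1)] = (-9*w^2 + 2*w + 2)/(3*w^3 - w^2 - 2*w + 1)^2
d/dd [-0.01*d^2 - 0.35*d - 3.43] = -0.02*d - 0.35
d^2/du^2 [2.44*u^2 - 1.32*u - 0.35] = 4.88000000000000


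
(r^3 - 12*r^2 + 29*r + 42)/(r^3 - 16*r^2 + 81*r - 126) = (r + 1)/(r - 3)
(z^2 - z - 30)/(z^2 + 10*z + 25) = (z - 6)/(z + 5)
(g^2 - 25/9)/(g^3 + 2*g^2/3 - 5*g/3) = (g - 5/3)/(g*(g - 1))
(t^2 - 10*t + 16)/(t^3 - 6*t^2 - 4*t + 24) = (t - 8)/(t^2 - 4*t - 12)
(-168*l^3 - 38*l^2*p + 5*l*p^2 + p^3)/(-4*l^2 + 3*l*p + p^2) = (-42*l^2 + l*p + p^2)/(-l + p)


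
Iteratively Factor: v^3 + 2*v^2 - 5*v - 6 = (v + 1)*(v^2 + v - 6) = (v - 2)*(v + 1)*(v + 3)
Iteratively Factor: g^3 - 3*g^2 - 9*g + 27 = (g - 3)*(g^2 - 9) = (g - 3)*(g + 3)*(g - 3)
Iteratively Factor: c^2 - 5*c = (c)*(c - 5)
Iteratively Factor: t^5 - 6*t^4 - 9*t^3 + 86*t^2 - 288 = (t - 4)*(t^4 - 2*t^3 - 17*t^2 + 18*t + 72) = (t - 4)^2*(t^3 + 2*t^2 - 9*t - 18) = (t - 4)^2*(t + 2)*(t^2 - 9) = (t - 4)^2*(t - 3)*(t + 2)*(t + 3)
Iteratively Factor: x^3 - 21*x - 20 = (x - 5)*(x^2 + 5*x + 4) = (x - 5)*(x + 4)*(x + 1)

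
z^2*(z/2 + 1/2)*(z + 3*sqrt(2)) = z^4/2 + z^3/2 + 3*sqrt(2)*z^3/2 + 3*sqrt(2)*z^2/2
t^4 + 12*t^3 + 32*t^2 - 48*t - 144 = (t - 2)*(t + 2)*(t + 6)^2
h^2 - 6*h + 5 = (h - 5)*(h - 1)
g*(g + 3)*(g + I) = g^3 + 3*g^2 + I*g^2 + 3*I*g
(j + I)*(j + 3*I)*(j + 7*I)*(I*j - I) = I*j^4 - 11*j^3 - I*j^3 + 11*j^2 - 31*I*j^2 + 21*j + 31*I*j - 21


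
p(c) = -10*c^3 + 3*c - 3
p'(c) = 3 - 30*c^2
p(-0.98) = 3.47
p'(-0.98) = -25.81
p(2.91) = -240.69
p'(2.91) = -251.04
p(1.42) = -27.37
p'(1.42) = -57.49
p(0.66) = -3.89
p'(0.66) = -10.07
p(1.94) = -70.19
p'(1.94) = -109.91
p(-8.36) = 5814.69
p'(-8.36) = -2093.69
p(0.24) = -2.42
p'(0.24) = 1.27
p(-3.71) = 496.52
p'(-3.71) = -409.92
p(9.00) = -7266.00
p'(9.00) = -2427.00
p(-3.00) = 258.00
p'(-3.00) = -267.00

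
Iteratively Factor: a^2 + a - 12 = (a + 4)*(a - 3)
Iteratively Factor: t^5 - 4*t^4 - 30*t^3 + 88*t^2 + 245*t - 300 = (t + 3)*(t^4 - 7*t^3 - 9*t^2 + 115*t - 100) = (t - 5)*(t + 3)*(t^3 - 2*t^2 - 19*t + 20) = (t - 5)^2*(t + 3)*(t^2 + 3*t - 4) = (t - 5)^2*(t - 1)*(t + 3)*(t + 4)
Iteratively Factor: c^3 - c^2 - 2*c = (c - 2)*(c^2 + c) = c*(c - 2)*(c + 1)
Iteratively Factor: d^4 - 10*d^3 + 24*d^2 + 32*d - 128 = (d - 4)*(d^3 - 6*d^2 + 32) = (d - 4)^2*(d^2 - 2*d - 8) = (d - 4)^2*(d + 2)*(d - 4)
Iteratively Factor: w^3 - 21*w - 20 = (w - 5)*(w^2 + 5*w + 4) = (w - 5)*(w + 1)*(w + 4)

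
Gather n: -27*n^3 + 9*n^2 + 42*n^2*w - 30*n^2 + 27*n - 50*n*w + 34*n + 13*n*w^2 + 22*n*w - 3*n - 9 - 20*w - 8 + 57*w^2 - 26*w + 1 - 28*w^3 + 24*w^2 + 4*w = -27*n^3 + n^2*(42*w - 21) + n*(13*w^2 - 28*w + 58) - 28*w^3 + 81*w^2 - 42*w - 16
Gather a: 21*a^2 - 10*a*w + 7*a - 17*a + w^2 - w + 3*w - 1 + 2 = 21*a^2 + a*(-10*w - 10) + w^2 + 2*w + 1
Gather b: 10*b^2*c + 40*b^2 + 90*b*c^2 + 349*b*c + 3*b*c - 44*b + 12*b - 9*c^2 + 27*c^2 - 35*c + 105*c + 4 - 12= b^2*(10*c + 40) + b*(90*c^2 + 352*c - 32) + 18*c^2 + 70*c - 8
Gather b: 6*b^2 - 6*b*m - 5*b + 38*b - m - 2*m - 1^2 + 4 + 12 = 6*b^2 + b*(33 - 6*m) - 3*m + 15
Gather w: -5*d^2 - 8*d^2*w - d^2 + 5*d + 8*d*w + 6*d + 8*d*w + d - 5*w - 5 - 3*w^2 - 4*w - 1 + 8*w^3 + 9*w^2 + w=-6*d^2 + 12*d + 8*w^3 + 6*w^2 + w*(-8*d^2 + 16*d - 8) - 6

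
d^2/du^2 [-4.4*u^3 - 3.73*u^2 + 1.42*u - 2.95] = -26.4*u - 7.46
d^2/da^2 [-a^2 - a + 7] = -2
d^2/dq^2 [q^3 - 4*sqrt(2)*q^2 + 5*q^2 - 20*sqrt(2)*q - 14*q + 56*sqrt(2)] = 6*q - 8*sqrt(2) + 10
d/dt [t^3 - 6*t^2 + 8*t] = 3*t^2 - 12*t + 8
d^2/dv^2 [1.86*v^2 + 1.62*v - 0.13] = 3.72000000000000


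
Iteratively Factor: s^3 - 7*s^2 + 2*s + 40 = (s - 4)*(s^2 - 3*s - 10) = (s - 4)*(s + 2)*(s - 5)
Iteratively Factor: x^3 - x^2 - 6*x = (x + 2)*(x^2 - 3*x) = x*(x + 2)*(x - 3)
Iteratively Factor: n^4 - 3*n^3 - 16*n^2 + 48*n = (n - 4)*(n^3 + n^2 - 12*n) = (n - 4)*(n + 4)*(n^2 - 3*n) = n*(n - 4)*(n + 4)*(n - 3)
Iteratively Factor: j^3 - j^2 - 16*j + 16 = (j + 4)*(j^2 - 5*j + 4) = (j - 1)*(j + 4)*(j - 4)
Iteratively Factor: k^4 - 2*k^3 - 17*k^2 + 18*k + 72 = (k + 2)*(k^3 - 4*k^2 - 9*k + 36) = (k + 2)*(k + 3)*(k^2 - 7*k + 12) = (k - 4)*(k + 2)*(k + 3)*(k - 3)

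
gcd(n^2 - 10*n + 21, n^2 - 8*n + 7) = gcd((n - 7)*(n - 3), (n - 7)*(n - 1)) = n - 7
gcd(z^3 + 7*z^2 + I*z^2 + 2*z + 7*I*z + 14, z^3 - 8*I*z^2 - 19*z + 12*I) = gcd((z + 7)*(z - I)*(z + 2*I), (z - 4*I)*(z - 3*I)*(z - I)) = z - I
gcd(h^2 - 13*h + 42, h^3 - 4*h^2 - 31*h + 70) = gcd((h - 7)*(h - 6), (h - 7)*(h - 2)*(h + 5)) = h - 7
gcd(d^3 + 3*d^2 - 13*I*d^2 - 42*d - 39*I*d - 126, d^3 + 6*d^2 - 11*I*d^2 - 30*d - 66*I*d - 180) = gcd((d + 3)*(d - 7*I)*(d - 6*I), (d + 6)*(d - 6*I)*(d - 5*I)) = d - 6*I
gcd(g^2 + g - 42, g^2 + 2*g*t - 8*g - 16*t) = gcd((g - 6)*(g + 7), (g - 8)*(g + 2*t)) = 1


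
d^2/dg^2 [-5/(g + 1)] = -10/(g + 1)^3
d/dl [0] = 0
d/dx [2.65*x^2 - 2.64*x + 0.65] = 5.3*x - 2.64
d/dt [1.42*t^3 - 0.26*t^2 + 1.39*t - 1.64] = 4.26*t^2 - 0.52*t + 1.39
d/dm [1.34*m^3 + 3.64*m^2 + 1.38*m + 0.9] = 4.02*m^2 + 7.28*m + 1.38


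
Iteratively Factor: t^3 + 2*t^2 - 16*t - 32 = (t + 4)*(t^2 - 2*t - 8) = (t + 2)*(t + 4)*(t - 4)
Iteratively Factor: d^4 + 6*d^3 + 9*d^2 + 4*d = (d)*(d^3 + 6*d^2 + 9*d + 4) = d*(d + 1)*(d^2 + 5*d + 4) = d*(d + 1)^2*(d + 4)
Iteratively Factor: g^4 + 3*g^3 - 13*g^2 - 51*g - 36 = (g + 1)*(g^3 + 2*g^2 - 15*g - 36) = (g + 1)*(g + 3)*(g^2 - g - 12) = (g + 1)*(g + 3)^2*(g - 4)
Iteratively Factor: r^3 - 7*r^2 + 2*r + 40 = (r + 2)*(r^2 - 9*r + 20) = (r - 4)*(r + 2)*(r - 5)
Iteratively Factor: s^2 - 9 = (s + 3)*(s - 3)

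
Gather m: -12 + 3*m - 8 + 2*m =5*m - 20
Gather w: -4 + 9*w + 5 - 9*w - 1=0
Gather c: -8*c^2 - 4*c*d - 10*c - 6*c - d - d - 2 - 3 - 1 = -8*c^2 + c*(-4*d - 16) - 2*d - 6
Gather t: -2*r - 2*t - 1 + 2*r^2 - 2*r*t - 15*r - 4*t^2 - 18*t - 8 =2*r^2 - 17*r - 4*t^2 + t*(-2*r - 20) - 9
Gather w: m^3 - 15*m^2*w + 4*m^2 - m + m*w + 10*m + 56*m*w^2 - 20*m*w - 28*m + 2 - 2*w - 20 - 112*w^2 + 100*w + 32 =m^3 + 4*m^2 - 19*m + w^2*(56*m - 112) + w*(-15*m^2 - 19*m + 98) + 14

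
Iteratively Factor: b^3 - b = (b)*(b^2 - 1) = b*(b + 1)*(b - 1)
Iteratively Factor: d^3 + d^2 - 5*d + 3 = (d - 1)*(d^2 + 2*d - 3) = (d - 1)*(d + 3)*(d - 1)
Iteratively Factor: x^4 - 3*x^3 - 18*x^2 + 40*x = (x + 4)*(x^3 - 7*x^2 + 10*x) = (x - 5)*(x + 4)*(x^2 - 2*x) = x*(x - 5)*(x + 4)*(x - 2)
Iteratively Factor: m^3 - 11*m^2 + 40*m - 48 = (m - 4)*(m^2 - 7*m + 12) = (m - 4)*(m - 3)*(m - 4)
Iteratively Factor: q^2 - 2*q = (q)*(q - 2)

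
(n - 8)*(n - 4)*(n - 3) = n^3 - 15*n^2 + 68*n - 96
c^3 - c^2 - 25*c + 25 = (c - 5)*(c - 1)*(c + 5)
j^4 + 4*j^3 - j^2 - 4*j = j*(j - 1)*(j + 1)*(j + 4)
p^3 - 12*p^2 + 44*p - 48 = (p - 6)*(p - 4)*(p - 2)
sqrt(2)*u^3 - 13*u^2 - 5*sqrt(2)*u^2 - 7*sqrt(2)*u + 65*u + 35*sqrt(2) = (u - 5)*(u - 7*sqrt(2))*(sqrt(2)*u + 1)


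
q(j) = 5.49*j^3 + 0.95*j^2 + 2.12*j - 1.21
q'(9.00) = 1353.29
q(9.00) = 4097.03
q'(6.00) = 606.44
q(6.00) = 1231.55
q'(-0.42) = 4.23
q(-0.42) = -2.34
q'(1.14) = 25.69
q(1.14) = 10.58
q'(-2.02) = 65.49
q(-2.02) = -46.87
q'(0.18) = 3.00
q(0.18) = -0.77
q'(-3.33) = 178.43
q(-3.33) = -200.46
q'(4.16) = 295.05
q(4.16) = 419.28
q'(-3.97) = 254.16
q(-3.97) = -338.17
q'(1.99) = 71.12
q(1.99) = 50.04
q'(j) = 16.47*j^2 + 1.9*j + 2.12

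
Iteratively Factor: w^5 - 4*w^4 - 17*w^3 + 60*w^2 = (w - 3)*(w^4 - w^3 - 20*w^2) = (w - 3)*(w + 4)*(w^3 - 5*w^2) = w*(w - 3)*(w + 4)*(w^2 - 5*w) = w^2*(w - 3)*(w + 4)*(w - 5)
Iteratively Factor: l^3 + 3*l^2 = (l)*(l^2 + 3*l) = l^2*(l + 3)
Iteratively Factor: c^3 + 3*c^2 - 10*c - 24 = (c - 3)*(c^2 + 6*c + 8) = (c - 3)*(c + 4)*(c + 2)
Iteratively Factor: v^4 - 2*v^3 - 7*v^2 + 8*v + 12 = (v + 1)*(v^3 - 3*v^2 - 4*v + 12) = (v - 3)*(v + 1)*(v^2 - 4) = (v - 3)*(v - 2)*(v + 1)*(v + 2)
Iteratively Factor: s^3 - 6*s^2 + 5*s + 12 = (s + 1)*(s^2 - 7*s + 12) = (s - 3)*(s + 1)*(s - 4)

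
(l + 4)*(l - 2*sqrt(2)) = l^2 - 2*sqrt(2)*l + 4*l - 8*sqrt(2)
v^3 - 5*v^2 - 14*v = v*(v - 7)*(v + 2)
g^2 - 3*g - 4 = (g - 4)*(g + 1)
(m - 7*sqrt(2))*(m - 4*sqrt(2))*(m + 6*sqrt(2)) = m^3 - 5*sqrt(2)*m^2 - 76*m + 336*sqrt(2)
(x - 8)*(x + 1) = x^2 - 7*x - 8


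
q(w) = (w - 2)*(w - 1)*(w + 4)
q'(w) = (w - 2)*(w - 1) + (w - 2)*(w + 4) + (w - 1)*(w + 4) = 3*w^2 + 2*w - 10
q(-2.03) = 24.06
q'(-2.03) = -1.70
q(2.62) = 6.65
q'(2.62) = 15.83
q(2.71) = 8.15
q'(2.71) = 17.45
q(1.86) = -0.71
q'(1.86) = 4.10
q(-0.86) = 16.70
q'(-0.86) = -9.50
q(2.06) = 0.39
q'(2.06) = 6.85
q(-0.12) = 9.21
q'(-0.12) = -10.20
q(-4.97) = -40.36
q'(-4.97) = 54.16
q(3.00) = 14.00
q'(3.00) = 23.00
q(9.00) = 728.00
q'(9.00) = 251.00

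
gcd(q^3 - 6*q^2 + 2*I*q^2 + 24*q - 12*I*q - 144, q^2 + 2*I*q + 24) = q^2 + 2*I*q + 24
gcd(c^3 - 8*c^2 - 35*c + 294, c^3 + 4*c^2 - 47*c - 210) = c^2 - c - 42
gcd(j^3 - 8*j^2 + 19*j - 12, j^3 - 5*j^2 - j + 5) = j - 1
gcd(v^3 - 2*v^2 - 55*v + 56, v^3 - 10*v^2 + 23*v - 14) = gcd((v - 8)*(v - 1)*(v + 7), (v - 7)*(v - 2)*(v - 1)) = v - 1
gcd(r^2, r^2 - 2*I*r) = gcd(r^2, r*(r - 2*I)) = r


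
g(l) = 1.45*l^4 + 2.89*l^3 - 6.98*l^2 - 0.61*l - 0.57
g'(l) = 5.8*l^3 + 8.67*l^2 - 13.96*l - 0.61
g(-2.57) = -30.91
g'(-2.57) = -5.92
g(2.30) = 36.84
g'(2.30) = 83.71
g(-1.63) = -20.40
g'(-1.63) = 20.06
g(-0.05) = -0.56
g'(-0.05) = 0.11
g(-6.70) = 1742.89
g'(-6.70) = -1262.31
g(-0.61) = -3.25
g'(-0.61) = 9.82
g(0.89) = -3.69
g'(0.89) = -2.08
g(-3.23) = -10.98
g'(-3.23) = -60.52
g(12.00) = 34048.11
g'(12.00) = 11102.75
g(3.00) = 130.26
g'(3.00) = 192.14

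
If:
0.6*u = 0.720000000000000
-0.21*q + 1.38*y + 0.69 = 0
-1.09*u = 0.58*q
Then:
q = -2.26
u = 1.20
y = -0.84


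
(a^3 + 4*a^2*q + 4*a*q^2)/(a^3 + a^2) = (a^2 + 4*a*q + 4*q^2)/(a*(a + 1))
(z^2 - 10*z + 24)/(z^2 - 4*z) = (z - 6)/z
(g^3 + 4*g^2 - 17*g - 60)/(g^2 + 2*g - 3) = (g^2 + g - 20)/(g - 1)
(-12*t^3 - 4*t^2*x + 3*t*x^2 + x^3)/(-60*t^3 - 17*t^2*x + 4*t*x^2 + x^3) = (-4*t^2 + x^2)/(-20*t^2 + t*x + x^2)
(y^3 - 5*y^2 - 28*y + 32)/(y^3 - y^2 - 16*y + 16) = (y - 8)/(y - 4)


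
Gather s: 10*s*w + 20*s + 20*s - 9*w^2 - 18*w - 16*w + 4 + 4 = s*(10*w + 40) - 9*w^2 - 34*w + 8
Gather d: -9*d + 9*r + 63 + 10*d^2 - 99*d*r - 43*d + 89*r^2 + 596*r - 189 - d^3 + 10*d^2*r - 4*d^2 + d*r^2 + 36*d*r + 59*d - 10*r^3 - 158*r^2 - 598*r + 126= -d^3 + d^2*(10*r + 6) + d*(r^2 - 63*r + 7) - 10*r^3 - 69*r^2 + 7*r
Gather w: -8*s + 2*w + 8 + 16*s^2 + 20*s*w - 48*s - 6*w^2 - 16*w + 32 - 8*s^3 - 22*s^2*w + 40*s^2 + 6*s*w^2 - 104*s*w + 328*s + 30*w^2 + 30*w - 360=-8*s^3 + 56*s^2 + 272*s + w^2*(6*s + 24) + w*(-22*s^2 - 84*s + 16) - 320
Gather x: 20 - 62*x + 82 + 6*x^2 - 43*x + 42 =6*x^2 - 105*x + 144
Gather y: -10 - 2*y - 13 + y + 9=-y - 14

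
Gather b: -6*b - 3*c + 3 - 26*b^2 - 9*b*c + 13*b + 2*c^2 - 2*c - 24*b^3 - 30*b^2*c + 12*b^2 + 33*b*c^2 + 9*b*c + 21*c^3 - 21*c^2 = -24*b^3 + b^2*(-30*c - 14) + b*(33*c^2 + 7) + 21*c^3 - 19*c^2 - 5*c + 3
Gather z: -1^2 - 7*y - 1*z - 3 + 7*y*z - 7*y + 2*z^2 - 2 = -14*y + 2*z^2 + z*(7*y - 1) - 6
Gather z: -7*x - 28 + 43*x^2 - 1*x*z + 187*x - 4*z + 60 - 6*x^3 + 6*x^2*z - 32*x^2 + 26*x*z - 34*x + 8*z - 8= -6*x^3 + 11*x^2 + 146*x + z*(6*x^2 + 25*x + 4) + 24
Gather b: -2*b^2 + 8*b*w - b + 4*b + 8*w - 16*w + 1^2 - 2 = -2*b^2 + b*(8*w + 3) - 8*w - 1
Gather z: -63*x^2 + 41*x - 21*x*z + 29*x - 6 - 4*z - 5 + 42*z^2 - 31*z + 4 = -63*x^2 + 70*x + 42*z^2 + z*(-21*x - 35) - 7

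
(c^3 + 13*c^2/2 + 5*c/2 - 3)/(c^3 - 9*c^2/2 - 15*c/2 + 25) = (2*c^3 + 13*c^2 + 5*c - 6)/(2*c^3 - 9*c^2 - 15*c + 50)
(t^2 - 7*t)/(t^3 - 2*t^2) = (t - 7)/(t*(t - 2))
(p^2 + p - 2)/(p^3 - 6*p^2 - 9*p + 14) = 1/(p - 7)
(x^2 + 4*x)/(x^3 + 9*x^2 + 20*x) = 1/(x + 5)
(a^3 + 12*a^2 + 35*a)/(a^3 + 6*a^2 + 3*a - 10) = a*(a + 7)/(a^2 + a - 2)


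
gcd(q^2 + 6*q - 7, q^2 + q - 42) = q + 7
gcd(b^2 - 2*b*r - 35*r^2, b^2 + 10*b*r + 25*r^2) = b + 5*r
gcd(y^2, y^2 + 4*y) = y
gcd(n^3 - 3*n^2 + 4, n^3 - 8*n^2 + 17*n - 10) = n - 2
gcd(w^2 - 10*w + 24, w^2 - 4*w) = w - 4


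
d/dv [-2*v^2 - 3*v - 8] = -4*v - 3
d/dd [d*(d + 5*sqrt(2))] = 2*d + 5*sqrt(2)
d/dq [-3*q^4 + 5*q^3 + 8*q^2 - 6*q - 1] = -12*q^3 + 15*q^2 + 16*q - 6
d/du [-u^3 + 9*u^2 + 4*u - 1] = -3*u^2 + 18*u + 4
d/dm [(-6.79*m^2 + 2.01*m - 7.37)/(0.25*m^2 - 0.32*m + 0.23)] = (1.6703*m^2 + 0.561599999999999*m - 1.8961)/(0.0625*m^4 - 0.16*m^3 + 0.2174*m^2 - 0.1472*m + 0.0529)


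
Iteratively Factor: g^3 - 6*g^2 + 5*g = (g)*(g^2 - 6*g + 5) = g*(g - 5)*(g - 1)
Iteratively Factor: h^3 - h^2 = (h)*(h^2 - h) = h*(h - 1)*(h)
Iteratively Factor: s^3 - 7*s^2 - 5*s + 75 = (s - 5)*(s^2 - 2*s - 15) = (s - 5)^2*(s + 3)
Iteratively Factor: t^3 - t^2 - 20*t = (t)*(t^2 - t - 20) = t*(t + 4)*(t - 5)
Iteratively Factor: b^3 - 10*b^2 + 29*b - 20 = (b - 5)*(b^2 - 5*b + 4) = (b - 5)*(b - 1)*(b - 4)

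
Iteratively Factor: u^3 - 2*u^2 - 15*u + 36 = (u - 3)*(u^2 + u - 12) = (u - 3)*(u + 4)*(u - 3)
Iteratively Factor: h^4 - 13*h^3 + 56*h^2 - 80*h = (h - 4)*(h^3 - 9*h^2 + 20*h) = h*(h - 4)*(h^2 - 9*h + 20) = h*(h - 5)*(h - 4)*(h - 4)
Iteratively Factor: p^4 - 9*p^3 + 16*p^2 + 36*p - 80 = (p + 2)*(p^3 - 11*p^2 + 38*p - 40) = (p - 4)*(p + 2)*(p^2 - 7*p + 10) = (p - 4)*(p - 2)*(p + 2)*(p - 5)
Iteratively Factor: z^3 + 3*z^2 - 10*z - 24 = (z - 3)*(z^2 + 6*z + 8) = (z - 3)*(z + 4)*(z + 2)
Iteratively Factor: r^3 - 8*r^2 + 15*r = (r)*(r^2 - 8*r + 15) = r*(r - 3)*(r - 5)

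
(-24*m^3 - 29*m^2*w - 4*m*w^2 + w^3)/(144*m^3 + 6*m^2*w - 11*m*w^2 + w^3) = (m + w)/(-6*m + w)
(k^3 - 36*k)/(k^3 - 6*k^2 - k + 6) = k*(k + 6)/(k^2 - 1)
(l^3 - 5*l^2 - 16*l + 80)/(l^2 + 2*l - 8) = (l^2 - 9*l + 20)/(l - 2)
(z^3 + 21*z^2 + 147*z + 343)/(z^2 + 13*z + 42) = (z^2 + 14*z + 49)/(z + 6)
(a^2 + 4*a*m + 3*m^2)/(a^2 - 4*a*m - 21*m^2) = (a + m)/(a - 7*m)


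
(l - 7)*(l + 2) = l^2 - 5*l - 14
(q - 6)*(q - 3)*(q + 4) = q^3 - 5*q^2 - 18*q + 72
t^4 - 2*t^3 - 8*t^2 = t^2*(t - 4)*(t + 2)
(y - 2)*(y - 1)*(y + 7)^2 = y^4 + 11*y^3 + 9*y^2 - 119*y + 98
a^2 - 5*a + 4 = (a - 4)*(a - 1)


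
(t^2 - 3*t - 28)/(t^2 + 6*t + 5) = (t^2 - 3*t - 28)/(t^2 + 6*t + 5)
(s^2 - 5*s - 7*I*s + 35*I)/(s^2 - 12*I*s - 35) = (s - 5)/(s - 5*I)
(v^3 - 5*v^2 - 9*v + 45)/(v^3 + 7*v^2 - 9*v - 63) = (v - 5)/(v + 7)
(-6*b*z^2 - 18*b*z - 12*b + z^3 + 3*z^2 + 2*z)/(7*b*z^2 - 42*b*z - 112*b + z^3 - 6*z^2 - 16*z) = (-6*b*z - 6*b + z^2 + z)/(7*b*z - 56*b + z^2 - 8*z)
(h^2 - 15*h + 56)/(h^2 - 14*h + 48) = (h - 7)/(h - 6)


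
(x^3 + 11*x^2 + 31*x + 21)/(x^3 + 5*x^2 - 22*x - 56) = (x^2 + 4*x + 3)/(x^2 - 2*x - 8)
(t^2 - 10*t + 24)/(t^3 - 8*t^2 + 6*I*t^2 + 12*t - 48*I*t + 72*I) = (t - 4)/(t^2 + t*(-2 + 6*I) - 12*I)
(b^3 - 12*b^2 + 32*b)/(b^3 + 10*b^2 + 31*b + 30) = b*(b^2 - 12*b + 32)/(b^3 + 10*b^2 + 31*b + 30)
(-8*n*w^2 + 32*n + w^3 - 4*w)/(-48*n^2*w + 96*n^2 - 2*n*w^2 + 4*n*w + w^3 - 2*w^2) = (w + 2)/(6*n + w)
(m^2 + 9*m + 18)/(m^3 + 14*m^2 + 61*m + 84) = (m + 6)/(m^2 + 11*m + 28)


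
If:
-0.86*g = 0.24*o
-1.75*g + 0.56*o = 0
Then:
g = 0.00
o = 0.00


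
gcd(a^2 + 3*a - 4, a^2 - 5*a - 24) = 1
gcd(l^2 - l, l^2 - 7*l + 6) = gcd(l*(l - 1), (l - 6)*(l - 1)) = l - 1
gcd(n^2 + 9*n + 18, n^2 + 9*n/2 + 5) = 1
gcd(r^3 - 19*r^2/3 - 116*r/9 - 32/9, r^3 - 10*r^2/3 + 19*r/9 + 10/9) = r + 1/3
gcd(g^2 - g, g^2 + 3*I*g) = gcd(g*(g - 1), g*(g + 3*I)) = g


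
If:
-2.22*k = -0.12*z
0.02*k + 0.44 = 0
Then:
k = -22.00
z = -407.00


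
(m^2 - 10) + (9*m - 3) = m^2 + 9*m - 13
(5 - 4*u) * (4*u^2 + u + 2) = -16*u^3 + 16*u^2 - 3*u + 10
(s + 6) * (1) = s + 6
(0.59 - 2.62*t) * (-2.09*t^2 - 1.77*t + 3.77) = 5.4758*t^3 + 3.4043*t^2 - 10.9217*t + 2.2243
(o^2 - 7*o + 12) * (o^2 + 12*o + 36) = o^4 + 5*o^3 - 36*o^2 - 108*o + 432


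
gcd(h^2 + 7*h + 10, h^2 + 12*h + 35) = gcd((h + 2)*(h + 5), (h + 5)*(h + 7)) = h + 5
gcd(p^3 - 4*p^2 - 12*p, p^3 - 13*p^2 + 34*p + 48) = p - 6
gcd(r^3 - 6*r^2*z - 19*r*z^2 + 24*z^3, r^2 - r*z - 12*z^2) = r + 3*z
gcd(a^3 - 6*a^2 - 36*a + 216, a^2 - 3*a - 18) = a - 6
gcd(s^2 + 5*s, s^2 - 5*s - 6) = 1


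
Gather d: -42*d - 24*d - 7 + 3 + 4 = -66*d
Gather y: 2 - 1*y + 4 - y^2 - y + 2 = -y^2 - 2*y + 8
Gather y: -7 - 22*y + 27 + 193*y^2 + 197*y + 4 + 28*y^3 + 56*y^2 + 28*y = 28*y^3 + 249*y^2 + 203*y + 24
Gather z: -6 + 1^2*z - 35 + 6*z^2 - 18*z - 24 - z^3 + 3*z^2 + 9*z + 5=-z^3 + 9*z^2 - 8*z - 60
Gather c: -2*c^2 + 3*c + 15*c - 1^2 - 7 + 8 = -2*c^2 + 18*c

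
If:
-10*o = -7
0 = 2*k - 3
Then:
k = 3/2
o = 7/10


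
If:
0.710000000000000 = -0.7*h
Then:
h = -1.01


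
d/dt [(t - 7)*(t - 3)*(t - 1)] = 3*t^2 - 22*t + 31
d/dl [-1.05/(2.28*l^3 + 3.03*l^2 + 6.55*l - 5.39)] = (7.182*l^2 + 6.363*l + 6.8775)/(2.28*l^3 + 3.03*l^2 + 6.55*l - 5.39)^2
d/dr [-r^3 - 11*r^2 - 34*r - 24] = -3*r^2 - 22*r - 34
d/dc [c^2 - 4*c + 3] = 2*c - 4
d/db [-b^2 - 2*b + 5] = -2*b - 2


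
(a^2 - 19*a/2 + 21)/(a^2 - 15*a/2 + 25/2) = (2*a^2 - 19*a + 42)/(2*a^2 - 15*a + 25)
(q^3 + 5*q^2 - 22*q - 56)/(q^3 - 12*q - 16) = (q + 7)/(q + 2)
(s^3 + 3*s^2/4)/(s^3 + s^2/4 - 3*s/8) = 2*s/(2*s - 1)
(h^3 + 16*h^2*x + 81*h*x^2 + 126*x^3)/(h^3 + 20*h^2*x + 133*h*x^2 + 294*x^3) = (h + 3*x)/(h + 7*x)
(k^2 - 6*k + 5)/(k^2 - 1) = (k - 5)/(k + 1)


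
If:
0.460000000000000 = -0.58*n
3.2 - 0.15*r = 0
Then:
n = -0.79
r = 21.33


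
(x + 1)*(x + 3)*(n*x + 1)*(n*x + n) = n^2*x^4 + 5*n^2*x^3 + 7*n^2*x^2 + 3*n^2*x + n*x^3 + 5*n*x^2 + 7*n*x + 3*n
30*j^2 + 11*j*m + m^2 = (5*j + m)*(6*j + m)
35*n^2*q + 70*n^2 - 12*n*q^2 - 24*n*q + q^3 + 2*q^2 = (-7*n + q)*(-5*n + q)*(q + 2)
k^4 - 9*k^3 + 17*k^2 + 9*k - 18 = (k - 6)*(k - 3)*(k - 1)*(k + 1)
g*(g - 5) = g^2 - 5*g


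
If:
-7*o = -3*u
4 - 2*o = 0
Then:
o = 2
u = 14/3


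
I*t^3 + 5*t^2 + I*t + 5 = (t - 5*I)*(t + I)*(I*t + 1)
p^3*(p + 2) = p^4 + 2*p^3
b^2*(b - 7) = b^3 - 7*b^2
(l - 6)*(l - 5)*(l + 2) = l^3 - 9*l^2 + 8*l + 60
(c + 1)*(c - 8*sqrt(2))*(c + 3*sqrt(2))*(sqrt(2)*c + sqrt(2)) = sqrt(2)*c^4 - 10*c^3 + 2*sqrt(2)*c^3 - 47*sqrt(2)*c^2 - 20*c^2 - 96*sqrt(2)*c - 10*c - 48*sqrt(2)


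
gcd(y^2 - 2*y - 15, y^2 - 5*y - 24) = y + 3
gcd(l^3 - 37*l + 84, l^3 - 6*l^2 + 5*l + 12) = l^2 - 7*l + 12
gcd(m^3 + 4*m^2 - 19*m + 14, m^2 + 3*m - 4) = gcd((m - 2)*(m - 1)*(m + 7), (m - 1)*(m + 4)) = m - 1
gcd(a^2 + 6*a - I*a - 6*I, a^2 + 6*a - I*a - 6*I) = a^2 + a*(6 - I) - 6*I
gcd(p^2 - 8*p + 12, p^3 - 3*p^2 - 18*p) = p - 6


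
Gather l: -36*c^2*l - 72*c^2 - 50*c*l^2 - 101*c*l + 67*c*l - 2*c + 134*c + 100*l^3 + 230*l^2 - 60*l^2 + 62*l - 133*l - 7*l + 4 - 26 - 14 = -72*c^2 + 132*c + 100*l^3 + l^2*(170 - 50*c) + l*(-36*c^2 - 34*c - 78) - 36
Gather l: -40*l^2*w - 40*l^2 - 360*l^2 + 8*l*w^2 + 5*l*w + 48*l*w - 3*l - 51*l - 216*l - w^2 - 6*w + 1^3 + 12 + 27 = l^2*(-40*w - 400) + l*(8*w^2 + 53*w - 270) - w^2 - 6*w + 40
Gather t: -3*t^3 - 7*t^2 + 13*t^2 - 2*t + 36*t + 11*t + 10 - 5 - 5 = -3*t^3 + 6*t^2 + 45*t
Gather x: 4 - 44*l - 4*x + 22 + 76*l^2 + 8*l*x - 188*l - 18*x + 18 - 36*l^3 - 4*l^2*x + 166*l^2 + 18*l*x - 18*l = -36*l^3 + 242*l^2 - 250*l + x*(-4*l^2 + 26*l - 22) + 44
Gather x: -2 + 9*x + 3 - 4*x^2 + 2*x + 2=-4*x^2 + 11*x + 3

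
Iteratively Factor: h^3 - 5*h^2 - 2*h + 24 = (h - 4)*(h^2 - h - 6) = (h - 4)*(h - 3)*(h + 2)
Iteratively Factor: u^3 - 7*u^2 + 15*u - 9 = (u - 3)*(u^2 - 4*u + 3) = (u - 3)*(u - 1)*(u - 3)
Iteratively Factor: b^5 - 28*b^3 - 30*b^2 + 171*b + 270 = (b - 3)*(b^4 + 3*b^3 - 19*b^2 - 87*b - 90) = (b - 3)*(b + 3)*(b^3 - 19*b - 30) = (b - 5)*(b - 3)*(b + 3)*(b^2 + 5*b + 6) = (b - 5)*(b - 3)*(b + 3)^2*(b + 2)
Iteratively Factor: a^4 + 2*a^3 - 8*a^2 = (a)*(a^3 + 2*a^2 - 8*a) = a^2*(a^2 + 2*a - 8) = a^2*(a - 2)*(a + 4)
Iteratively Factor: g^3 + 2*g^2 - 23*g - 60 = (g + 3)*(g^2 - g - 20) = (g + 3)*(g + 4)*(g - 5)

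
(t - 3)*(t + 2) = t^2 - t - 6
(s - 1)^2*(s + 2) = s^3 - 3*s + 2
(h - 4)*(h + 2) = h^2 - 2*h - 8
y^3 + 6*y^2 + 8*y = y*(y + 2)*(y + 4)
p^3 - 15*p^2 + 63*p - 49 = (p - 7)^2*(p - 1)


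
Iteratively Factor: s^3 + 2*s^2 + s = (s + 1)*(s^2 + s) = s*(s + 1)*(s + 1)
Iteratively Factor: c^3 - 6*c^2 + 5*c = (c - 1)*(c^2 - 5*c) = (c - 5)*(c - 1)*(c)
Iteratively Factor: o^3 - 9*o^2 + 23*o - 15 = (o - 5)*(o^2 - 4*o + 3) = (o - 5)*(o - 1)*(o - 3)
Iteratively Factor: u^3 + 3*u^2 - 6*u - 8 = (u + 1)*(u^2 + 2*u - 8) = (u + 1)*(u + 4)*(u - 2)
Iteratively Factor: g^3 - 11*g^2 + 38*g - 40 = (g - 4)*(g^2 - 7*g + 10) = (g - 5)*(g - 4)*(g - 2)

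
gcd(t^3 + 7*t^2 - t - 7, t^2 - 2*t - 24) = 1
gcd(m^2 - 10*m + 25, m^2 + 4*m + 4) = 1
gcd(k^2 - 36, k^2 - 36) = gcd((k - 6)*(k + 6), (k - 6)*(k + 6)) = k^2 - 36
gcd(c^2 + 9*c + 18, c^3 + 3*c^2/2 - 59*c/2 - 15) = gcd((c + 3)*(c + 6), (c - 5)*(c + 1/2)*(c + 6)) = c + 6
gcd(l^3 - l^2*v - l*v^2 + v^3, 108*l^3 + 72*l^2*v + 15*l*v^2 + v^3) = 1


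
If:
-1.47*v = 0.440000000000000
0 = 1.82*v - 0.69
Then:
No Solution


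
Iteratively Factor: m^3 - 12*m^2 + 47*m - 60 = (m - 5)*(m^2 - 7*m + 12) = (m - 5)*(m - 3)*(m - 4)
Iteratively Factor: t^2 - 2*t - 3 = (t + 1)*(t - 3)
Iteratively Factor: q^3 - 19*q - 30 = (q + 2)*(q^2 - 2*q - 15) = (q + 2)*(q + 3)*(q - 5)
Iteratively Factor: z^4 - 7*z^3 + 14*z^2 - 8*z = (z - 2)*(z^3 - 5*z^2 + 4*z) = (z - 2)*(z - 1)*(z^2 - 4*z) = (z - 4)*(z - 2)*(z - 1)*(z)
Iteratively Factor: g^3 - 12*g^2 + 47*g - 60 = (g - 5)*(g^2 - 7*g + 12) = (g - 5)*(g - 3)*(g - 4)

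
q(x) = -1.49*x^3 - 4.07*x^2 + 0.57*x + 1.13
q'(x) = -4.47*x^2 - 8.14*x + 0.57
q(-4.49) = 51.39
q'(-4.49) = -53.00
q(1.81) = -20.01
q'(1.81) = -28.81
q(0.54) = 0.02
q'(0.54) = -5.13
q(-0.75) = -0.96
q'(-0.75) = 4.16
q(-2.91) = 1.72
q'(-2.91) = -13.60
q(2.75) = -59.07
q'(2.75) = -55.62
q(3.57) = -116.50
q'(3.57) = -85.46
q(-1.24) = -2.99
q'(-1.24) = 3.79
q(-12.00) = 1982.93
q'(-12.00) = -545.43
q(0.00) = 1.13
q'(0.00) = 0.57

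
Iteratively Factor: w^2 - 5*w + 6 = (w - 3)*(w - 2)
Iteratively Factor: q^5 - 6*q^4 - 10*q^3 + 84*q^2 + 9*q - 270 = (q + 2)*(q^4 - 8*q^3 + 6*q^2 + 72*q - 135) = (q + 2)*(q + 3)*(q^3 - 11*q^2 + 39*q - 45) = (q - 3)*(q + 2)*(q + 3)*(q^2 - 8*q + 15) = (q - 3)^2*(q + 2)*(q + 3)*(q - 5)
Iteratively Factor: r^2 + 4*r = (r)*(r + 4)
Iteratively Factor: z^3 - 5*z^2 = (z)*(z^2 - 5*z) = z*(z - 5)*(z)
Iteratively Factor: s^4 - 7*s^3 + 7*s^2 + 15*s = (s - 5)*(s^3 - 2*s^2 - 3*s) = (s - 5)*(s - 3)*(s^2 + s) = (s - 5)*(s - 3)*(s + 1)*(s)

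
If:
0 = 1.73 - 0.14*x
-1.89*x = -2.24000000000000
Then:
No Solution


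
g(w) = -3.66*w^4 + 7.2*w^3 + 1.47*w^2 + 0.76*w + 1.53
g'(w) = -14.64*w^3 + 21.6*w^2 + 2.94*w + 0.76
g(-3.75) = -1084.11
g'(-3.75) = 1065.52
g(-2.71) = -330.44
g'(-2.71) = 442.80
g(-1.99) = -108.30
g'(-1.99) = 195.82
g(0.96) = 6.88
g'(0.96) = 10.54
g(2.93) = -72.26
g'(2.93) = -173.44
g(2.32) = -4.92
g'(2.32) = -58.97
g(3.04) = -92.88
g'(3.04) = -201.99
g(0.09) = 1.62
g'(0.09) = 1.19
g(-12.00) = -88131.27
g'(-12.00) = 28373.80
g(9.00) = -18637.02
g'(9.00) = -8895.74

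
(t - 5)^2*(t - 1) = t^3 - 11*t^2 + 35*t - 25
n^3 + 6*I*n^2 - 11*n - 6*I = (n + I)*(n + 2*I)*(n + 3*I)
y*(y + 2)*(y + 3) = y^3 + 5*y^2 + 6*y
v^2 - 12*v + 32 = (v - 8)*(v - 4)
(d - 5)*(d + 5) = d^2 - 25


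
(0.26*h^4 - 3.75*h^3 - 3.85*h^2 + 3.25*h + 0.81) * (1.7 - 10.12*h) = -2.6312*h^5 + 38.392*h^4 + 32.587*h^3 - 39.435*h^2 - 2.6722*h + 1.377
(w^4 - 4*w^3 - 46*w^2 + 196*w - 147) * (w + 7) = w^5 + 3*w^4 - 74*w^3 - 126*w^2 + 1225*w - 1029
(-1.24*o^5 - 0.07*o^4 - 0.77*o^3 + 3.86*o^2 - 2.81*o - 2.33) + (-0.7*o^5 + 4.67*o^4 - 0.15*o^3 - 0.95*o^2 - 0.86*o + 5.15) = -1.94*o^5 + 4.6*o^4 - 0.92*o^3 + 2.91*o^2 - 3.67*o + 2.82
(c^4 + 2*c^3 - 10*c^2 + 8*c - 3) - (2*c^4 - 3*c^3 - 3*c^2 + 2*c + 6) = -c^4 + 5*c^3 - 7*c^2 + 6*c - 9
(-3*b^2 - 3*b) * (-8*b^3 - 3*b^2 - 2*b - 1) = 24*b^5 + 33*b^4 + 15*b^3 + 9*b^2 + 3*b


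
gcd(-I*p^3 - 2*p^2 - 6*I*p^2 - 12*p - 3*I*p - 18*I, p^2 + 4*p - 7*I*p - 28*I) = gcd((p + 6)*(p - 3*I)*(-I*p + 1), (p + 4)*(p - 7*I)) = 1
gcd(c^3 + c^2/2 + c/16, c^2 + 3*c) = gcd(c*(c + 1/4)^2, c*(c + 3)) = c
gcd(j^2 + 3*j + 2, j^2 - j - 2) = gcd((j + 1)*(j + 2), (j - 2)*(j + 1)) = j + 1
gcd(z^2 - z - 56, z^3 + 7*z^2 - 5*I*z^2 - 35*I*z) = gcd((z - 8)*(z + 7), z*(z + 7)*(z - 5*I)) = z + 7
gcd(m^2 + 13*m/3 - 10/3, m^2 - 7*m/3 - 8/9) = 1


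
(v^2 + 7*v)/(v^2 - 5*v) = (v + 7)/(v - 5)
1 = 1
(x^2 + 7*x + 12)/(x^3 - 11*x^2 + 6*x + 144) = (x + 4)/(x^2 - 14*x + 48)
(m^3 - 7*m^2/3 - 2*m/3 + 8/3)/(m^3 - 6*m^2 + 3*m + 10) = (m - 4/3)/(m - 5)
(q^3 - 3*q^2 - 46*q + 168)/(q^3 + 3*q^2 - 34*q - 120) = (q^2 + 3*q - 28)/(q^2 + 9*q + 20)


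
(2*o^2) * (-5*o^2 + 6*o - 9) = -10*o^4 + 12*o^3 - 18*o^2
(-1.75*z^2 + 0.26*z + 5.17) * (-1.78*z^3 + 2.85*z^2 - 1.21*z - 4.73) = 3.115*z^5 - 5.4503*z^4 - 6.3441*z^3 + 22.6974*z^2 - 7.4855*z - 24.4541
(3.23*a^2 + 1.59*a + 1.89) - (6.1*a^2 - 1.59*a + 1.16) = -2.87*a^2 + 3.18*a + 0.73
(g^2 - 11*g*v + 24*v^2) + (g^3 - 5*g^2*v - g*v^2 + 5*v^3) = g^3 - 5*g^2*v + g^2 - g*v^2 - 11*g*v + 5*v^3 + 24*v^2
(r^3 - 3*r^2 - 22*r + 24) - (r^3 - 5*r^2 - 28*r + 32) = 2*r^2 + 6*r - 8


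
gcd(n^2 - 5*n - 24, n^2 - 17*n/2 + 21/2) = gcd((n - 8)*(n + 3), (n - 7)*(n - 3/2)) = 1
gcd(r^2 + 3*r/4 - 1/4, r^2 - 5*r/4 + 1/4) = r - 1/4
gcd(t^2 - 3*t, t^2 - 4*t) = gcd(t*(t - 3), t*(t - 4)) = t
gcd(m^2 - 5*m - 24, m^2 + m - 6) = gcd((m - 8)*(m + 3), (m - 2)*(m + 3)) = m + 3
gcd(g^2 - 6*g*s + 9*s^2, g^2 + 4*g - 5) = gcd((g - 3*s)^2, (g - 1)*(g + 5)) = 1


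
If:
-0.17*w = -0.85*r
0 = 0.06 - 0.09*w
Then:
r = 0.13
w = 0.67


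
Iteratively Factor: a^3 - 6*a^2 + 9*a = (a - 3)*(a^2 - 3*a) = a*(a - 3)*(a - 3)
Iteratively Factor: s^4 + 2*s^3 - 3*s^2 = (s - 1)*(s^3 + 3*s^2) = s*(s - 1)*(s^2 + 3*s) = s*(s - 1)*(s + 3)*(s)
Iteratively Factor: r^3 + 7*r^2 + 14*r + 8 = (r + 1)*(r^2 + 6*r + 8) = (r + 1)*(r + 2)*(r + 4)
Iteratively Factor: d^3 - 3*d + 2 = (d - 1)*(d^2 + d - 2) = (d - 1)*(d + 2)*(d - 1)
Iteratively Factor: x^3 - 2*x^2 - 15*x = (x)*(x^2 - 2*x - 15) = x*(x + 3)*(x - 5)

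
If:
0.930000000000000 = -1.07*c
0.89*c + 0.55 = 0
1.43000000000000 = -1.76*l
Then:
No Solution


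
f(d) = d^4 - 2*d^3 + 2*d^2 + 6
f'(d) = 4*d^3 - 6*d^2 + 4*d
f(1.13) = 7.30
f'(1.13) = 2.63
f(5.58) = 690.27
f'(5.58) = 530.47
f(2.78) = 38.22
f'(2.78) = 50.69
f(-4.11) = 463.98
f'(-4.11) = -395.50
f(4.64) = 312.79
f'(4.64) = 288.97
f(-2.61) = 101.59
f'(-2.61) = -122.43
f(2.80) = 39.24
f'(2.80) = 51.97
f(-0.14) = 6.05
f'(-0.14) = -0.69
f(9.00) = 5271.00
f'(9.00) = 2466.00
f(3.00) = 51.00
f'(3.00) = 66.00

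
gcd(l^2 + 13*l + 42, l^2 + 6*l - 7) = l + 7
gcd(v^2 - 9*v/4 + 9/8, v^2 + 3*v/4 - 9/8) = v - 3/4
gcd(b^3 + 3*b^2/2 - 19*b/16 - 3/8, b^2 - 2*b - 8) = b + 2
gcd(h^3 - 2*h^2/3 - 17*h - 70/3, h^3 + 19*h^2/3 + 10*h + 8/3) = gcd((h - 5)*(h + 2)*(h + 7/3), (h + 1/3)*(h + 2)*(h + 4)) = h + 2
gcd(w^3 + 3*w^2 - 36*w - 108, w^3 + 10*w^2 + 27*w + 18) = w^2 + 9*w + 18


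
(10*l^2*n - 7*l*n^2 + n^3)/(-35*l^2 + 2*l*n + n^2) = n*(-2*l + n)/(7*l + n)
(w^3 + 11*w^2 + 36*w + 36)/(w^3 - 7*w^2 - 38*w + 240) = (w^2 + 5*w + 6)/(w^2 - 13*w + 40)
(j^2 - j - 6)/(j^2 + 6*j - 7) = (j^2 - j - 6)/(j^2 + 6*j - 7)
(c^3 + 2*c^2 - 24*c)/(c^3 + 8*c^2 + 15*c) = (c^2 + 2*c - 24)/(c^2 + 8*c + 15)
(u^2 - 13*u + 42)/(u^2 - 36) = (u - 7)/(u + 6)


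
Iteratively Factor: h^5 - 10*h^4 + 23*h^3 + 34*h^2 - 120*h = (h)*(h^4 - 10*h^3 + 23*h^2 + 34*h - 120) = h*(h - 4)*(h^3 - 6*h^2 - h + 30) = h*(h - 4)*(h - 3)*(h^2 - 3*h - 10) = h*(h - 5)*(h - 4)*(h - 3)*(h + 2)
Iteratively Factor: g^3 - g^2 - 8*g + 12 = (g - 2)*(g^2 + g - 6) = (g - 2)*(g + 3)*(g - 2)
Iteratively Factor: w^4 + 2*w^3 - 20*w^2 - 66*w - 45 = (w + 1)*(w^3 + w^2 - 21*w - 45) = (w + 1)*(w + 3)*(w^2 - 2*w - 15) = (w + 1)*(w + 3)^2*(w - 5)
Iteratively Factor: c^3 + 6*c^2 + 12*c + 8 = (c + 2)*(c^2 + 4*c + 4) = (c + 2)^2*(c + 2)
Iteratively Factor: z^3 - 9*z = (z)*(z^2 - 9) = z*(z + 3)*(z - 3)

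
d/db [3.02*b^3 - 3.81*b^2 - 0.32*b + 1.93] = 9.06*b^2 - 7.62*b - 0.32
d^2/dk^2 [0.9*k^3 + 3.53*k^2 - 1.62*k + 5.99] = 5.4*k + 7.06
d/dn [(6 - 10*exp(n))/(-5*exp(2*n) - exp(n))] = 2*(-25*exp(2*n) + 30*exp(n) + 3)*exp(-n)/(25*exp(2*n) + 10*exp(n) + 1)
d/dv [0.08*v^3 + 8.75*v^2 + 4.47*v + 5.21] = 0.24*v^2 + 17.5*v + 4.47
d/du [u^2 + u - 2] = 2*u + 1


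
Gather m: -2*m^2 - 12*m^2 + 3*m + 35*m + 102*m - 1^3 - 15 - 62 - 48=-14*m^2 + 140*m - 126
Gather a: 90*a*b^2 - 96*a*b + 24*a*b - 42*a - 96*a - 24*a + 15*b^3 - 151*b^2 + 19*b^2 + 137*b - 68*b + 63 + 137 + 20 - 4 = a*(90*b^2 - 72*b - 162) + 15*b^3 - 132*b^2 + 69*b + 216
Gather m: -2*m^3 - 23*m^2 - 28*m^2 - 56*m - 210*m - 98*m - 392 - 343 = -2*m^3 - 51*m^2 - 364*m - 735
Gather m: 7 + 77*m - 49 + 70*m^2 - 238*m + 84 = 70*m^2 - 161*m + 42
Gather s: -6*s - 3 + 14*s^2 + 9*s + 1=14*s^2 + 3*s - 2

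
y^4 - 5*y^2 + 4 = (y - 2)*(y - 1)*(y + 1)*(y + 2)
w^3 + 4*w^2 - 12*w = w*(w - 2)*(w + 6)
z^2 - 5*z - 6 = (z - 6)*(z + 1)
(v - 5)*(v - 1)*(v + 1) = v^3 - 5*v^2 - v + 5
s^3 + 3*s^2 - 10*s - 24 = (s - 3)*(s + 2)*(s + 4)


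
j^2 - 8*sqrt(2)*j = j*(j - 8*sqrt(2))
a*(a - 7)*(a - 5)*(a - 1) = a^4 - 13*a^3 + 47*a^2 - 35*a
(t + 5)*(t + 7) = t^2 + 12*t + 35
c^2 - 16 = (c - 4)*(c + 4)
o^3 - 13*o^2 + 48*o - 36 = (o - 6)^2*(o - 1)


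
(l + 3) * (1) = l + 3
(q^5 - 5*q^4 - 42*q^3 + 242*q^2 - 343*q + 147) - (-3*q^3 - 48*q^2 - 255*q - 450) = q^5 - 5*q^4 - 39*q^3 + 290*q^2 - 88*q + 597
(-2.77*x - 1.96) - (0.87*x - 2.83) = 0.87 - 3.64*x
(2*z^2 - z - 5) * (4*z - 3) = 8*z^3 - 10*z^2 - 17*z + 15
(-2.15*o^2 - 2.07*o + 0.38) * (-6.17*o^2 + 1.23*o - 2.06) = 13.2655*o^4 + 10.1274*o^3 - 0.461699999999999*o^2 + 4.7316*o - 0.7828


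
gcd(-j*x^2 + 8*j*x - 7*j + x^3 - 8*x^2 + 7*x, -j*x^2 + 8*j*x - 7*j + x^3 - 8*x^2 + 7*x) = -j*x^2 + 8*j*x - 7*j + x^3 - 8*x^2 + 7*x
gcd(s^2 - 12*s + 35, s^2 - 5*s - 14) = s - 7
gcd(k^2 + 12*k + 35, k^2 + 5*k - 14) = k + 7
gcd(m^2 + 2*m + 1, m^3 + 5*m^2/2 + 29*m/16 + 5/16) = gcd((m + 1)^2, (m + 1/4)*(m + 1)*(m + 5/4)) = m + 1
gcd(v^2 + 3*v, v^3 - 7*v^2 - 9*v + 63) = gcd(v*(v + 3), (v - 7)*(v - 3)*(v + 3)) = v + 3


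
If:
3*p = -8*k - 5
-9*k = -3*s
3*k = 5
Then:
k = 5/3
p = -55/9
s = 5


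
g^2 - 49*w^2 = (g - 7*w)*(g + 7*w)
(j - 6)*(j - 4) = j^2 - 10*j + 24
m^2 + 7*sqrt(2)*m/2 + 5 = (m + sqrt(2))*(m + 5*sqrt(2)/2)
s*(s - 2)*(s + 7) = s^3 + 5*s^2 - 14*s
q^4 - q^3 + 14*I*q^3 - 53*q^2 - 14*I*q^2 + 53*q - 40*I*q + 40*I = (q + 5*I)*(q + 8*I)*(-I*q + 1)*(I*q - I)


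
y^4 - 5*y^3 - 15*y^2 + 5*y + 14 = (y - 7)*(y - 1)*(y + 1)*(y + 2)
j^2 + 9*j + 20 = (j + 4)*(j + 5)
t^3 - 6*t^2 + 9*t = t*(t - 3)^2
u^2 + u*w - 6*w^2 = (u - 2*w)*(u + 3*w)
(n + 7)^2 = n^2 + 14*n + 49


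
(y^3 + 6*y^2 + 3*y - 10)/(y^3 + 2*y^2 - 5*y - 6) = (y^3 + 6*y^2 + 3*y - 10)/(y^3 + 2*y^2 - 5*y - 6)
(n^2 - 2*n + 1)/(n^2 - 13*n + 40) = (n^2 - 2*n + 1)/(n^2 - 13*n + 40)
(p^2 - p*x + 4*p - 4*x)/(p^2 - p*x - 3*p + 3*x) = (p + 4)/(p - 3)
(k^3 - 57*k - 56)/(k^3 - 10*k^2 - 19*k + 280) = (k^2 + 8*k + 7)/(k^2 - 2*k - 35)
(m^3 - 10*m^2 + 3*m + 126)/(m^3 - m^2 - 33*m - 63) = (m - 6)/(m + 3)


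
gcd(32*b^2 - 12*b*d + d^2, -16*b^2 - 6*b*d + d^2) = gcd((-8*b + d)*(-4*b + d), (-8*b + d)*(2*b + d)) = 8*b - d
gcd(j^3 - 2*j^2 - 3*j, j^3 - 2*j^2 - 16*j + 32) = 1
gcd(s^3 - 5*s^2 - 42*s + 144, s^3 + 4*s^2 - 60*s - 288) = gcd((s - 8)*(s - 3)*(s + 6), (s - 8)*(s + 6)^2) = s^2 - 2*s - 48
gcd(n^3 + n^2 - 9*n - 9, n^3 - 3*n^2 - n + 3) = n^2 - 2*n - 3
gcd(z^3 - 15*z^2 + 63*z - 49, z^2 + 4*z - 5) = z - 1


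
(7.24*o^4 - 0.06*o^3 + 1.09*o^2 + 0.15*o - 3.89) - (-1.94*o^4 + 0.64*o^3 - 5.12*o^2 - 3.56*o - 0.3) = 9.18*o^4 - 0.7*o^3 + 6.21*o^2 + 3.71*o - 3.59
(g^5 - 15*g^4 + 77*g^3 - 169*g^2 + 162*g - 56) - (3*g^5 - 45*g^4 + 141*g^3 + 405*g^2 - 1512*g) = -2*g^5 + 30*g^4 - 64*g^3 - 574*g^2 + 1674*g - 56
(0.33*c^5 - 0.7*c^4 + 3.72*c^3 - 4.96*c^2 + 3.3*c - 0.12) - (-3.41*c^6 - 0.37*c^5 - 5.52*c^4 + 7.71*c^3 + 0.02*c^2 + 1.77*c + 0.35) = 3.41*c^6 + 0.7*c^5 + 4.82*c^4 - 3.99*c^3 - 4.98*c^2 + 1.53*c - 0.47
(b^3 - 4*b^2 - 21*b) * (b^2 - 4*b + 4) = b^5 - 8*b^4 - b^3 + 68*b^2 - 84*b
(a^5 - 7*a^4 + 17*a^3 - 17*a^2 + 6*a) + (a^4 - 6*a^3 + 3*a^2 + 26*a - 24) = a^5 - 6*a^4 + 11*a^3 - 14*a^2 + 32*a - 24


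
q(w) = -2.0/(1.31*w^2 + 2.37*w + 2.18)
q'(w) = -2.0*(-2.62*w - 2.37)/(1.31*w^2 + 2.37*w + 2.18)^2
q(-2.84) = -0.33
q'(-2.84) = -0.28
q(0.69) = -0.45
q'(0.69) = 0.42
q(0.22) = -0.72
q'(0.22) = 0.77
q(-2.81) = -0.34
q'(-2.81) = -0.29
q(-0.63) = -1.66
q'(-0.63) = 0.99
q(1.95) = -0.17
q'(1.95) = 0.11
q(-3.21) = -0.25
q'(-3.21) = -0.19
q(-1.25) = -1.58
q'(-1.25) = -1.13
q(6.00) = -0.03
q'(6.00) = 0.01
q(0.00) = -0.92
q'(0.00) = 1.00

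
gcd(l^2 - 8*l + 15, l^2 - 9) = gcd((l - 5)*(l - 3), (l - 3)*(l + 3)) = l - 3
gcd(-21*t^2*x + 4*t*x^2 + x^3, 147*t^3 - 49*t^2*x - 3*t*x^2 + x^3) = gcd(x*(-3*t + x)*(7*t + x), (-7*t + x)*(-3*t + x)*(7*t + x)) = -21*t^2 + 4*t*x + x^2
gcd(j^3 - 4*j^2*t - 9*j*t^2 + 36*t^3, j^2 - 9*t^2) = -j^2 + 9*t^2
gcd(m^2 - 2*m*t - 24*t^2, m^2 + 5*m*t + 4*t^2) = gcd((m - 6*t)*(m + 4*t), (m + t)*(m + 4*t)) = m + 4*t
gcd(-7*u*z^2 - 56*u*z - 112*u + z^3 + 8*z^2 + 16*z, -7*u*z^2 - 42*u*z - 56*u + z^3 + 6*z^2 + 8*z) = -7*u*z - 28*u + z^2 + 4*z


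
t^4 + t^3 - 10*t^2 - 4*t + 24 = (t - 2)^2*(t + 2)*(t + 3)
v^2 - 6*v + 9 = (v - 3)^2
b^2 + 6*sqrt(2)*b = b*(b + 6*sqrt(2))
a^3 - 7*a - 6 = (a - 3)*(a + 1)*(a + 2)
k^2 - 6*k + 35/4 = (k - 7/2)*(k - 5/2)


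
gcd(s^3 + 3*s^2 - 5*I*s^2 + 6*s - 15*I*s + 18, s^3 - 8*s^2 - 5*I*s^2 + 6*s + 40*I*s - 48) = s^2 - 5*I*s + 6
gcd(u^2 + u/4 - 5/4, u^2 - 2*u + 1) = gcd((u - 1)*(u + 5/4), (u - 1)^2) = u - 1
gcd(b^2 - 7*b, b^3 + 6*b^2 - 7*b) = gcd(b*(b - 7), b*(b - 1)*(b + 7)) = b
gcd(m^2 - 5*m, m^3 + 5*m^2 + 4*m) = m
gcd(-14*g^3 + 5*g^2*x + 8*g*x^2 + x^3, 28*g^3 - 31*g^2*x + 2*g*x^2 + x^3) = -7*g^2 + 6*g*x + x^2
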